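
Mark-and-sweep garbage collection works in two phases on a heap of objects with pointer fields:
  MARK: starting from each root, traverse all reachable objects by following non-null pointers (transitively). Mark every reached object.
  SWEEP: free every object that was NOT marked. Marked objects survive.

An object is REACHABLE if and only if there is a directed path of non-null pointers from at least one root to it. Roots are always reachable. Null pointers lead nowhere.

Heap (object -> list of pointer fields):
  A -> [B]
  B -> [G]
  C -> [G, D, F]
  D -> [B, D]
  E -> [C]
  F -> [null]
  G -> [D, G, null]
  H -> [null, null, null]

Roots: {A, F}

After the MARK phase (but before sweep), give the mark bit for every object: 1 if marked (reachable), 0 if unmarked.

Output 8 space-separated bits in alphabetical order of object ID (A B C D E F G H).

Answer: 1 1 0 1 0 1 1 0

Derivation:
Roots: A F
Mark A: refs=B, marked=A
Mark F: refs=null, marked=A F
Mark B: refs=G, marked=A B F
Mark G: refs=D G null, marked=A B F G
Mark D: refs=B D, marked=A B D F G
Unmarked (collected): C E H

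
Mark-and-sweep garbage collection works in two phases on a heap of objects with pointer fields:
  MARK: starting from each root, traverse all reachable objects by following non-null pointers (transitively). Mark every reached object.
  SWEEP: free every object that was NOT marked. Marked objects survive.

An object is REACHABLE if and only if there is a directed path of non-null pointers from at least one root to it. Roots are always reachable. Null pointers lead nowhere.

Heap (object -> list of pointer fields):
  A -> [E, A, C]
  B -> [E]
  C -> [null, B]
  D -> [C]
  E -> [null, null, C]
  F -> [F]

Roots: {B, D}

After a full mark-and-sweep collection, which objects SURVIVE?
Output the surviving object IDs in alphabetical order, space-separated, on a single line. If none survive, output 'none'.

Roots: B D
Mark B: refs=E, marked=B
Mark D: refs=C, marked=B D
Mark E: refs=null null C, marked=B D E
Mark C: refs=null B, marked=B C D E
Unmarked (collected): A F

Answer: B C D E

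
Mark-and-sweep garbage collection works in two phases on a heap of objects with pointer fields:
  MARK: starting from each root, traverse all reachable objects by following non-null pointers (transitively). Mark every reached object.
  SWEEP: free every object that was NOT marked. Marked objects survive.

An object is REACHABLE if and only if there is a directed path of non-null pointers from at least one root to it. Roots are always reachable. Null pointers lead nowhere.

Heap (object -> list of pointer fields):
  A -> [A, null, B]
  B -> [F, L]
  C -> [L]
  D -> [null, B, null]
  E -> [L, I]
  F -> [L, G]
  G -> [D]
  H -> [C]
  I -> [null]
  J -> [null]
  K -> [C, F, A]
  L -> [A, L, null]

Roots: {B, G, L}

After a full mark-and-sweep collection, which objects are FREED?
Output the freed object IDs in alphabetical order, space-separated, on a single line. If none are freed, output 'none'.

Roots: B G L
Mark B: refs=F L, marked=B
Mark G: refs=D, marked=B G
Mark L: refs=A L null, marked=B G L
Mark F: refs=L G, marked=B F G L
Mark D: refs=null B null, marked=B D F G L
Mark A: refs=A null B, marked=A B D F G L
Unmarked (collected): C E H I J K

Answer: C E H I J K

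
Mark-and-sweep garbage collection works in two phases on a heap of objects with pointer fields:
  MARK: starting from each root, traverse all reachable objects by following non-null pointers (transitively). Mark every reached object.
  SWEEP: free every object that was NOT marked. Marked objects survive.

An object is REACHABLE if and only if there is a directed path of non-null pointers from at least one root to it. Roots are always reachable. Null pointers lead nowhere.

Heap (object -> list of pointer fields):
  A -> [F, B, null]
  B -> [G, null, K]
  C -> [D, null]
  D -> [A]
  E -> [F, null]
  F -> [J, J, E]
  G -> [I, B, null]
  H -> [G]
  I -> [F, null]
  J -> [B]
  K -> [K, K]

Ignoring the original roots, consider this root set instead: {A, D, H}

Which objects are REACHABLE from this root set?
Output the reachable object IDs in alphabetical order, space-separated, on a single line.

Answer: A B D E F G H I J K

Derivation:
Roots: A D H
Mark A: refs=F B null, marked=A
Mark D: refs=A, marked=A D
Mark H: refs=G, marked=A D H
Mark F: refs=J J E, marked=A D F H
Mark B: refs=G null K, marked=A B D F H
Mark G: refs=I B null, marked=A B D F G H
Mark J: refs=B, marked=A B D F G H J
Mark E: refs=F null, marked=A B D E F G H J
Mark K: refs=K K, marked=A B D E F G H J K
Mark I: refs=F null, marked=A B D E F G H I J K
Unmarked (collected): C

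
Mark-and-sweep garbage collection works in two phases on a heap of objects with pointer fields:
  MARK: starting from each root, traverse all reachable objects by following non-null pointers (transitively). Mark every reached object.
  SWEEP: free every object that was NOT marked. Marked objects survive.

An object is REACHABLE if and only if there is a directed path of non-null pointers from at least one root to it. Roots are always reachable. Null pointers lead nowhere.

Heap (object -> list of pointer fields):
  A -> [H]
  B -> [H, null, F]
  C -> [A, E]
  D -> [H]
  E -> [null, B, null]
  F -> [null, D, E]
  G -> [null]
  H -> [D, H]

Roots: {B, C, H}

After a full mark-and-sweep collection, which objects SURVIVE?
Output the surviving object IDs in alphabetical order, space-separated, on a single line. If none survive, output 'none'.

Answer: A B C D E F H

Derivation:
Roots: B C H
Mark B: refs=H null F, marked=B
Mark C: refs=A E, marked=B C
Mark H: refs=D H, marked=B C H
Mark F: refs=null D E, marked=B C F H
Mark A: refs=H, marked=A B C F H
Mark E: refs=null B null, marked=A B C E F H
Mark D: refs=H, marked=A B C D E F H
Unmarked (collected): G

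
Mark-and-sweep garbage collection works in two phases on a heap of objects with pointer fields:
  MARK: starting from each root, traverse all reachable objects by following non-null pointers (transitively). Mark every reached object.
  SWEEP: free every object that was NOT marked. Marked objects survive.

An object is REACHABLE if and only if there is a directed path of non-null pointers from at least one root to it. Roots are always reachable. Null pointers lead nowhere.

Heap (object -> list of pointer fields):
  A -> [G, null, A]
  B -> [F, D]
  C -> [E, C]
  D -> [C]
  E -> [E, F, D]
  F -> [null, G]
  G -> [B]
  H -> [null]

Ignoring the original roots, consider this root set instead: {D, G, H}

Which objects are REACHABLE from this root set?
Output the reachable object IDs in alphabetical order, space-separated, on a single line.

Answer: B C D E F G H

Derivation:
Roots: D G H
Mark D: refs=C, marked=D
Mark G: refs=B, marked=D G
Mark H: refs=null, marked=D G H
Mark C: refs=E C, marked=C D G H
Mark B: refs=F D, marked=B C D G H
Mark E: refs=E F D, marked=B C D E G H
Mark F: refs=null G, marked=B C D E F G H
Unmarked (collected): A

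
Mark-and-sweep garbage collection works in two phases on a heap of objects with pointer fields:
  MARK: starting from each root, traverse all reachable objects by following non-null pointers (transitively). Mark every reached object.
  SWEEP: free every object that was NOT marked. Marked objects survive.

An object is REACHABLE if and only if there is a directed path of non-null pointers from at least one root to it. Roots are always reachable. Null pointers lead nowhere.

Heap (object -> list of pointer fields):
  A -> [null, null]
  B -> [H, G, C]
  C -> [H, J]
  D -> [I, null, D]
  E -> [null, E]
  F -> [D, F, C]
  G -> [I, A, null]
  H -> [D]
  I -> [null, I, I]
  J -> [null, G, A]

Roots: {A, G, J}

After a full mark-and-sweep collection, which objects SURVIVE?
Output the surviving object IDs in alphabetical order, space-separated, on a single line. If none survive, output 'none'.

Roots: A G J
Mark A: refs=null null, marked=A
Mark G: refs=I A null, marked=A G
Mark J: refs=null G A, marked=A G J
Mark I: refs=null I I, marked=A G I J
Unmarked (collected): B C D E F H

Answer: A G I J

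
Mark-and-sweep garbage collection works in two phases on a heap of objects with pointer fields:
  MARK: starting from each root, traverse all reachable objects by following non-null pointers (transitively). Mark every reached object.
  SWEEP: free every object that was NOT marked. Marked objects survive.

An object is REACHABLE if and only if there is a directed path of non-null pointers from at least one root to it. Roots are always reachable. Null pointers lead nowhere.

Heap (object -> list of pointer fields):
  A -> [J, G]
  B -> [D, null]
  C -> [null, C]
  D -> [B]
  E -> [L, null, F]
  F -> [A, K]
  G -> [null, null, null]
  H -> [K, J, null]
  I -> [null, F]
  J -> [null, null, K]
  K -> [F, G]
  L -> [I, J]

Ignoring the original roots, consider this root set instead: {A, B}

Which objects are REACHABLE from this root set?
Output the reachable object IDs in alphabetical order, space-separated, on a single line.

Answer: A B D F G J K

Derivation:
Roots: A B
Mark A: refs=J G, marked=A
Mark B: refs=D null, marked=A B
Mark J: refs=null null K, marked=A B J
Mark G: refs=null null null, marked=A B G J
Mark D: refs=B, marked=A B D G J
Mark K: refs=F G, marked=A B D G J K
Mark F: refs=A K, marked=A B D F G J K
Unmarked (collected): C E H I L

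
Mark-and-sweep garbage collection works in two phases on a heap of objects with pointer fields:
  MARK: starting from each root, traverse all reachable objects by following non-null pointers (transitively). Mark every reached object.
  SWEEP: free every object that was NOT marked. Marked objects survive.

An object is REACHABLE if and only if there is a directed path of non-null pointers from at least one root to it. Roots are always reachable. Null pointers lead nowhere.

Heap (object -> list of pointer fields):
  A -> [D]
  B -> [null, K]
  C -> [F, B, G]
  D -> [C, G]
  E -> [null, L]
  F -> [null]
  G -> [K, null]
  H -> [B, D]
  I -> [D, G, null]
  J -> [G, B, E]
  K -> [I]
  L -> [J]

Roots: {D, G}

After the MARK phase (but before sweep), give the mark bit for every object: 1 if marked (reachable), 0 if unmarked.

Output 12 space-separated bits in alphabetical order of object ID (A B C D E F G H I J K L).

Answer: 0 1 1 1 0 1 1 0 1 0 1 0

Derivation:
Roots: D G
Mark D: refs=C G, marked=D
Mark G: refs=K null, marked=D G
Mark C: refs=F B G, marked=C D G
Mark K: refs=I, marked=C D G K
Mark F: refs=null, marked=C D F G K
Mark B: refs=null K, marked=B C D F G K
Mark I: refs=D G null, marked=B C D F G I K
Unmarked (collected): A E H J L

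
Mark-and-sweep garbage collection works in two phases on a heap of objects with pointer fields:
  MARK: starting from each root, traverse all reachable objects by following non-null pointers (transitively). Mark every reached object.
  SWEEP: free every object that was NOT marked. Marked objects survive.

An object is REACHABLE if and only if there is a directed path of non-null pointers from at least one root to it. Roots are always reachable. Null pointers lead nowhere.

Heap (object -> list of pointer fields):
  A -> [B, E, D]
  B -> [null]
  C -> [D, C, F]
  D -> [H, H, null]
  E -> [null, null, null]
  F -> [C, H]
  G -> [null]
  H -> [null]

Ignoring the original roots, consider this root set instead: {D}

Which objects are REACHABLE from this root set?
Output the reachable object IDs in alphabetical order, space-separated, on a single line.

Answer: D H

Derivation:
Roots: D
Mark D: refs=H H null, marked=D
Mark H: refs=null, marked=D H
Unmarked (collected): A B C E F G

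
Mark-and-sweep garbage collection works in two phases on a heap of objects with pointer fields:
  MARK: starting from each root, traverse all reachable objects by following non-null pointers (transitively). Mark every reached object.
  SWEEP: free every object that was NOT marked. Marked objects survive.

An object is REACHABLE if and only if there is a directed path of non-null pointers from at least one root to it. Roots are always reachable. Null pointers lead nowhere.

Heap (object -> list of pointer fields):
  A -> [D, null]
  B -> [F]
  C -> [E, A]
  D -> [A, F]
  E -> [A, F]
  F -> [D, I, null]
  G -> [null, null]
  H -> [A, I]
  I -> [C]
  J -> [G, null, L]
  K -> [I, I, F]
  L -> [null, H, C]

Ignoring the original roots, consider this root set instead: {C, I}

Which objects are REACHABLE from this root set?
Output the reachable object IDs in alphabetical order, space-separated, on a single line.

Answer: A C D E F I

Derivation:
Roots: C I
Mark C: refs=E A, marked=C
Mark I: refs=C, marked=C I
Mark E: refs=A F, marked=C E I
Mark A: refs=D null, marked=A C E I
Mark F: refs=D I null, marked=A C E F I
Mark D: refs=A F, marked=A C D E F I
Unmarked (collected): B G H J K L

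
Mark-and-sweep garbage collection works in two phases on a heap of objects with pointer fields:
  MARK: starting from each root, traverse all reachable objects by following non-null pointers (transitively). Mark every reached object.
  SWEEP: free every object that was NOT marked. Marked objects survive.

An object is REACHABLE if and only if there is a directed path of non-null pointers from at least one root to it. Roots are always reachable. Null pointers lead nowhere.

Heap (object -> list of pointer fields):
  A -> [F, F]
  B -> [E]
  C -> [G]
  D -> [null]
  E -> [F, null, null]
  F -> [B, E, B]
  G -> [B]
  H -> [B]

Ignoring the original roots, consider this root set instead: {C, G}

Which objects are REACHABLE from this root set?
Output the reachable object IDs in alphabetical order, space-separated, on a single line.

Answer: B C E F G

Derivation:
Roots: C G
Mark C: refs=G, marked=C
Mark G: refs=B, marked=C G
Mark B: refs=E, marked=B C G
Mark E: refs=F null null, marked=B C E G
Mark F: refs=B E B, marked=B C E F G
Unmarked (collected): A D H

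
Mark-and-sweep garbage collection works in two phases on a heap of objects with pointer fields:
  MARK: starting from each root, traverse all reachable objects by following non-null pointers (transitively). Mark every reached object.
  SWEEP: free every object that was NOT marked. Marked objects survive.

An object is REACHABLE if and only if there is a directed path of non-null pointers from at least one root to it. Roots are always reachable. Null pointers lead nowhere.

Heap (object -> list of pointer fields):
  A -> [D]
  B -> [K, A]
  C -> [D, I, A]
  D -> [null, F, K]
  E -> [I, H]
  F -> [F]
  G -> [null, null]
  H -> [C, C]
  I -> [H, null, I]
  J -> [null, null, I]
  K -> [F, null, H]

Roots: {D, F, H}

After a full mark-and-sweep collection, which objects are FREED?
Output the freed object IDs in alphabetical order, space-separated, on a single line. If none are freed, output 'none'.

Answer: B E G J

Derivation:
Roots: D F H
Mark D: refs=null F K, marked=D
Mark F: refs=F, marked=D F
Mark H: refs=C C, marked=D F H
Mark K: refs=F null H, marked=D F H K
Mark C: refs=D I A, marked=C D F H K
Mark I: refs=H null I, marked=C D F H I K
Mark A: refs=D, marked=A C D F H I K
Unmarked (collected): B E G J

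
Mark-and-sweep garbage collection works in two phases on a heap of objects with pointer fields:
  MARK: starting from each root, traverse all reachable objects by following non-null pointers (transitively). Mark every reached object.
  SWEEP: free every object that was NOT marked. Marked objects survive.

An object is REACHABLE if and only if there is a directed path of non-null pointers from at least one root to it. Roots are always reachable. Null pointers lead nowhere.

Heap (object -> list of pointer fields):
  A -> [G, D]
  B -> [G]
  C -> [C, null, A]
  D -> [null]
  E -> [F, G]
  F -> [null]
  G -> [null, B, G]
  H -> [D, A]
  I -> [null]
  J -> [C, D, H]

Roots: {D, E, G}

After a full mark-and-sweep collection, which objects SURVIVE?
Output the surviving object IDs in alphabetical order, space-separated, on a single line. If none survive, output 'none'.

Answer: B D E F G

Derivation:
Roots: D E G
Mark D: refs=null, marked=D
Mark E: refs=F G, marked=D E
Mark G: refs=null B G, marked=D E G
Mark F: refs=null, marked=D E F G
Mark B: refs=G, marked=B D E F G
Unmarked (collected): A C H I J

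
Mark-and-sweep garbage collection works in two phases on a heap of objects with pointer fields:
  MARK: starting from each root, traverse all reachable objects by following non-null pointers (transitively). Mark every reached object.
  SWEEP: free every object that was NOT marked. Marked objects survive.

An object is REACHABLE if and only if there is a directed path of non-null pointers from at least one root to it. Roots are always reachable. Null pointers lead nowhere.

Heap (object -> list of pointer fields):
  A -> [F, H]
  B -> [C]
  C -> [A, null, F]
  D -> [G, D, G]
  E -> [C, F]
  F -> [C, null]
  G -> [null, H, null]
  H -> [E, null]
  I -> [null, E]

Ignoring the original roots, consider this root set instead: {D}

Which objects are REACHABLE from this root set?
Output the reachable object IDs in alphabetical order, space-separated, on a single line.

Roots: D
Mark D: refs=G D G, marked=D
Mark G: refs=null H null, marked=D G
Mark H: refs=E null, marked=D G H
Mark E: refs=C F, marked=D E G H
Mark C: refs=A null F, marked=C D E G H
Mark F: refs=C null, marked=C D E F G H
Mark A: refs=F H, marked=A C D E F G H
Unmarked (collected): B I

Answer: A C D E F G H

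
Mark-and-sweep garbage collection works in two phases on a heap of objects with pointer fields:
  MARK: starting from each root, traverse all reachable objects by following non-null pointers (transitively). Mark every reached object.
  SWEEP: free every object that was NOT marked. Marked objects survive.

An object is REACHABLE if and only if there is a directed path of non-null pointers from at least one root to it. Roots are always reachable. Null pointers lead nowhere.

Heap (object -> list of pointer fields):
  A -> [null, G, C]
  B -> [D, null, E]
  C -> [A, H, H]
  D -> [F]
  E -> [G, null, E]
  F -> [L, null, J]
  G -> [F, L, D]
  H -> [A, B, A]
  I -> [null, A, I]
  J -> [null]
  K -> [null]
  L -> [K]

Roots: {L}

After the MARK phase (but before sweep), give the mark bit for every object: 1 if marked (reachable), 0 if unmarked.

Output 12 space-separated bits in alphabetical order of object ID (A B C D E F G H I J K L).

Answer: 0 0 0 0 0 0 0 0 0 0 1 1

Derivation:
Roots: L
Mark L: refs=K, marked=L
Mark K: refs=null, marked=K L
Unmarked (collected): A B C D E F G H I J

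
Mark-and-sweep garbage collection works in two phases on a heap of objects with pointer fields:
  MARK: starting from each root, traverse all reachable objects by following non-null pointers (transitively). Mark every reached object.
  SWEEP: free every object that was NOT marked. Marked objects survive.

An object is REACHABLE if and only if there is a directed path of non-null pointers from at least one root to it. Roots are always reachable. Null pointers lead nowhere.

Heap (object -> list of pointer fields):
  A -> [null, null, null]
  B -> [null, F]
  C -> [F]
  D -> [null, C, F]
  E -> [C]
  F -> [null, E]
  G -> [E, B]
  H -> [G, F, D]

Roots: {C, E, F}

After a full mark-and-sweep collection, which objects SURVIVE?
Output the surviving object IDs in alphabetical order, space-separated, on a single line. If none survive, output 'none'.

Answer: C E F

Derivation:
Roots: C E F
Mark C: refs=F, marked=C
Mark E: refs=C, marked=C E
Mark F: refs=null E, marked=C E F
Unmarked (collected): A B D G H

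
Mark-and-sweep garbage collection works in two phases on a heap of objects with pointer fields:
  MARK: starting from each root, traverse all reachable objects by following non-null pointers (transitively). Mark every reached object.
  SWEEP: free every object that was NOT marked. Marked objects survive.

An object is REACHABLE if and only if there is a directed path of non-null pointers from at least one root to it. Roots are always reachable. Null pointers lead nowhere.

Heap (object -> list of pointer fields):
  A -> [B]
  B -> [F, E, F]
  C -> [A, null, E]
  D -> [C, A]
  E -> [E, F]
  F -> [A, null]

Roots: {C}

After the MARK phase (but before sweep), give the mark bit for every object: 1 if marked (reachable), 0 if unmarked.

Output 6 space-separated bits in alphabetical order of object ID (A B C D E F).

Roots: C
Mark C: refs=A null E, marked=C
Mark A: refs=B, marked=A C
Mark E: refs=E F, marked=A C E
Mark B: refs=F E F, marked=A B C E
Mark F: refs=A null, marked=A B C E F
Unmarked (collected): D

Answer: 1 1 1 0 1 1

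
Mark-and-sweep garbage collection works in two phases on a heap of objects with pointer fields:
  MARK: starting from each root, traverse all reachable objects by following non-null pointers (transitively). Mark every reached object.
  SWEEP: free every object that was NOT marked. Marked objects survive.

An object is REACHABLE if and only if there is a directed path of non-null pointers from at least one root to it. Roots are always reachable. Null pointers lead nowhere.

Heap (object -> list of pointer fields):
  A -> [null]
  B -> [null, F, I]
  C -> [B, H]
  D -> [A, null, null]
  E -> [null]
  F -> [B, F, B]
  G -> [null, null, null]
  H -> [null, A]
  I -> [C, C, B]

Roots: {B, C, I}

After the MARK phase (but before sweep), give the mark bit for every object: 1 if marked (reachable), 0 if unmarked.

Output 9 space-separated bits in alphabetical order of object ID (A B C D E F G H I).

Roots: B C I
Mark B: refs=null F I, marked=B
Mark C: refs=B H, marked=B C
Mark I: refs=C C B, marked=B C I
Mark F: refs=B F B, marked=B C F I
Mark H: refs=null A, marked=B C F H I
Mark A: refs=null, marked=A B C F H I
Unmarked (collected): D E G

Answer: 1 1 1 0 0 1 0 1 1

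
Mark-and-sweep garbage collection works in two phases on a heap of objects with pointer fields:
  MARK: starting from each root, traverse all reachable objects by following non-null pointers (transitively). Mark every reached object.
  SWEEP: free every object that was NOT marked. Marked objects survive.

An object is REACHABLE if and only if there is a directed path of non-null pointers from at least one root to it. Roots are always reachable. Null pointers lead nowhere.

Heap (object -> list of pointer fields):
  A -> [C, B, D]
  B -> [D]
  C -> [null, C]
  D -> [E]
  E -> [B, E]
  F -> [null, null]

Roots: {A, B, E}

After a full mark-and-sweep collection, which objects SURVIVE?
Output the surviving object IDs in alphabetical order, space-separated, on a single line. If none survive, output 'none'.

Answer: A B C D E

Derivation:
Roots: A B E
Mark A: refs=C B D, marked=A
Mark B: refs=D, marked=A B
Mark E: refs=B E, marked=A B E
Mark C: refs=null C, marked=A B C E
Mark D: refs=E, marked=A B C D E
Unmarked (collected): F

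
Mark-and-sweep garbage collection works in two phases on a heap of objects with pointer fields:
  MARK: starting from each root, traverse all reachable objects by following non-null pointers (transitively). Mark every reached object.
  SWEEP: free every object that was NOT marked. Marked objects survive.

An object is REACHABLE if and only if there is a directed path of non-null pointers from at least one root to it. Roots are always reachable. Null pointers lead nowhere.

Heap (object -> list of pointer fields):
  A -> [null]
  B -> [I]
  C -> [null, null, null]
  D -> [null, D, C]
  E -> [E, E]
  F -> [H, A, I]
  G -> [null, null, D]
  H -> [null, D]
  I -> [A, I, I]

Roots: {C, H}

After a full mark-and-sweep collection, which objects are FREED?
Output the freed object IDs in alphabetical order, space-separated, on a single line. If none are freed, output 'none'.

Answer: A B E F G I

Derivation:
Roots: C H
Mark C: refs=null null null, marked=C
Mark H: refs=null D, marked=C H
Mark D: refs=null D C, marked=C D H
Unmarked (collected): A B E F G I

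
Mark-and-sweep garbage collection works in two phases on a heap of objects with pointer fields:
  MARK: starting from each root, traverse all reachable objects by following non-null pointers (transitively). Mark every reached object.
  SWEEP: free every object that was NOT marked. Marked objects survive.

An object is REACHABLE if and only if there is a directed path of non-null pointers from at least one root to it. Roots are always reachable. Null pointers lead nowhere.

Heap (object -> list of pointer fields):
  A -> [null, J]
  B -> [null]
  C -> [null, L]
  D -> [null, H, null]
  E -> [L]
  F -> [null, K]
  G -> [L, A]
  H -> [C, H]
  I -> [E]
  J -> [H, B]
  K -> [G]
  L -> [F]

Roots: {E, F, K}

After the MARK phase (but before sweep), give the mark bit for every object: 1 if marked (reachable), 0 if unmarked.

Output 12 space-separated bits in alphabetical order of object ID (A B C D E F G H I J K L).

Answer: 1 1 1 0 1 1 1 1 0 1 1 1

Derivation:
Roots: E F K
Mark E: refs=L, marked=E
Mark F: refs=null K, marked=E F
Mark K: refs=G, marked=E F K
Mark L: refs=F, marked=E F K L
Mark G: refs=L A, marked=E F G K L
Mark A: refs=null J, marked=A E F G K L
Mark J: refs=H B, marked=A E F G J K L
Mark H: refs=C H, marked=A E F G H J K L
Mark B: refs=null, marked=A B E F G H J K L
Mark C: refs=null L, marked=A B C E F G H J K L
Unmarked (collected): D I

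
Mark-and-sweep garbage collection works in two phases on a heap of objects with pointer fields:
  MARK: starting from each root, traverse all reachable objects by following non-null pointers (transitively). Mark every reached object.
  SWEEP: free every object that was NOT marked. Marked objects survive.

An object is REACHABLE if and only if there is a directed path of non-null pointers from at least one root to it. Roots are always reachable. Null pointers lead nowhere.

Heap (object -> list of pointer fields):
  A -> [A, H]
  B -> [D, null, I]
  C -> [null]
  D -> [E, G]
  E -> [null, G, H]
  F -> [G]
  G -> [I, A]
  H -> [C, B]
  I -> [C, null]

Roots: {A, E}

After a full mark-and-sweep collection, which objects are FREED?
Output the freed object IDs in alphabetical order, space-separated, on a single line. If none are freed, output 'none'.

Answer: F

Derivation:
Roots: A E
Mark A: refs=A H, marked=A
Mark E: refs=null G H, marked=A E
Mark H: refs=C B, marked=A E H
Mark G: refs=I A, marked=A E G H
Mark C: refs=null, marked=A C E G H
Mark B: refs=D null I, marked=A B C E G H
Mark I: refs=C null, marked=A B C E G H I
Mark D: refs=E G, marked=A B C D E G H I
Unmarked (collected): F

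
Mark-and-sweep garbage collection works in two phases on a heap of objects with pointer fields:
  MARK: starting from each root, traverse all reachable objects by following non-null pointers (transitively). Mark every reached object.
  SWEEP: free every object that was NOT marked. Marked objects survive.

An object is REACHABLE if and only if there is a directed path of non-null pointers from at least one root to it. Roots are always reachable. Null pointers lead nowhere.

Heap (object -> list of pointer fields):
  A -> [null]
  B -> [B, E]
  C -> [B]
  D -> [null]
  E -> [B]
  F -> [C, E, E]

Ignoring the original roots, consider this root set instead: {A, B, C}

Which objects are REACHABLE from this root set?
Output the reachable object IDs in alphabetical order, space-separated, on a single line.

Answer: A B C E

Derivation:
Roots: A B C
Mark A: refs=null, marked=A
Mark B: refs=B E, marked=A B
Mark C: refs=B, marked=A B C
Mark E: refs=B, marked=A B C E
Unmarked (collected): D F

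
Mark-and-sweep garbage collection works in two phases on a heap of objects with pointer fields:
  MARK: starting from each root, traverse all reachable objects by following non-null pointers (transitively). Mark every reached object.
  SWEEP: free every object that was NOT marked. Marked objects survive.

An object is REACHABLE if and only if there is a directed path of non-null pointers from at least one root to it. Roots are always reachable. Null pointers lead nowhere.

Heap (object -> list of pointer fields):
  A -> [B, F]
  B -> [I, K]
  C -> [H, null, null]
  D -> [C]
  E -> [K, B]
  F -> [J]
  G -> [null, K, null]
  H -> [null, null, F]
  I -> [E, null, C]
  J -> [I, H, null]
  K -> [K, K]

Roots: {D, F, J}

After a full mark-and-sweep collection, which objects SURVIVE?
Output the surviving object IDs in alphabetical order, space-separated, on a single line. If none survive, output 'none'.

Answer: B C D E F H I J K

Derivation:
Roots: D F J
Mark D: refs=C, marked=D
Mark F: refs=J, marked=D F
Mark J: refs=I H null, marked=D F J
Mark C: refs=H null null, marked=C D F J
Mark I: refs=E null C, marked=C D F I J
Mark H: refs=null null F, marked=C D F H I J
Mark E: refs=K B, marked=C D E F H I J
Mark K: refs=K K, marked=C D E F H I J K
Mark B: refs=I K, marked=B C D E F H I J K
Unmarked (collected): A G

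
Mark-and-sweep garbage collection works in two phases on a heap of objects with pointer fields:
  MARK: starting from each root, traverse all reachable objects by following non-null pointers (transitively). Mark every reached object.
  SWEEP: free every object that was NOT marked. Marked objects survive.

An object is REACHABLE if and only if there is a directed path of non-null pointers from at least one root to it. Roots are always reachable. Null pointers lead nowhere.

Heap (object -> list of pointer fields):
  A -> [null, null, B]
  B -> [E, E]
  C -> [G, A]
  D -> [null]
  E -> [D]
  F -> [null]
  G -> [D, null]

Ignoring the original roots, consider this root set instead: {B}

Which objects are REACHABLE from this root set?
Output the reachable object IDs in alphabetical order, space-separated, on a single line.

Answer: B D E

Derivation:
Roots: B
Mark B: refs=E E, marked=B
Mark E: refs=D, marked=B E
Mark D: refs=null, marked=B D E
Unmarked (collected): A C F G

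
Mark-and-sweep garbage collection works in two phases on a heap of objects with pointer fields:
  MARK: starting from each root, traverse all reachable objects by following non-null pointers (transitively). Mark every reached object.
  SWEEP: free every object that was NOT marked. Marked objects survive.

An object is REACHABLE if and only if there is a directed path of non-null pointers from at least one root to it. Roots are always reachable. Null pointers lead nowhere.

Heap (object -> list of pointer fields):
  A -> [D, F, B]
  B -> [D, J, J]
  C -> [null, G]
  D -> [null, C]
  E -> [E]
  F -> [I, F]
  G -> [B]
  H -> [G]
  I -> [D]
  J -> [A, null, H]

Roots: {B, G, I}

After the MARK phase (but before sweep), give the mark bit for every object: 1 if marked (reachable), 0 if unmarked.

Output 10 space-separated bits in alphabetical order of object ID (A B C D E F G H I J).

Roots: B G I
Mark B: refs=D J J, marked=B
Mark G: refs=B, marked=B G
Mark I: refs=D, marked=B G I
Mark D: refs=null C, marked=B D G I
Mark J: refs=A null H, marked=B D G I J
Mark C: refs=null G, marked=B C D G I J
Mark A: refs=D F B, marked=A B C D G I J
Mark H: refs=G, marked=A B C D G H I J
Mark F: refs=I F, marked=A B C D F G H I J
Unmarked (collected): E

Answer: 1 1 1 1 0 1 1 1 1 1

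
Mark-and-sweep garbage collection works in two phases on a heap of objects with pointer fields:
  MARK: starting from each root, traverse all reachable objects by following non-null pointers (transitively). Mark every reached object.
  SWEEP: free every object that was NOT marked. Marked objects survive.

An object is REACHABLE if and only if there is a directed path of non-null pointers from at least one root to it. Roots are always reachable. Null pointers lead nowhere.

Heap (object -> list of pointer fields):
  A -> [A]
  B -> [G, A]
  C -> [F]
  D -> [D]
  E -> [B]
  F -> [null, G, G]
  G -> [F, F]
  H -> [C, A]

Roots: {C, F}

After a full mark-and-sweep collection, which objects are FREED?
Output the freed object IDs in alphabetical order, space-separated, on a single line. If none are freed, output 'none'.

Roots: C F
Mark C: refs=F, marked=C
Mark F: refs=null G G, marked=C F
Mark G: refs=F F, marked=C F G
Unmarked (collected): A B D E H

Answer: A B D E H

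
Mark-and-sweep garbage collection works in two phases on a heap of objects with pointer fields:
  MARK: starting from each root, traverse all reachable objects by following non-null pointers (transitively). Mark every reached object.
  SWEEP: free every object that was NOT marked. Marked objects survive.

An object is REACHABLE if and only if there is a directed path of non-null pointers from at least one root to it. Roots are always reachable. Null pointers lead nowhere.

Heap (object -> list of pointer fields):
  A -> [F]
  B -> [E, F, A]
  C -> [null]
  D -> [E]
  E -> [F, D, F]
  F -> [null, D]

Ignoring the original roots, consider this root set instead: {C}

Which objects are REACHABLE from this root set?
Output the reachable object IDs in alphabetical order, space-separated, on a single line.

Roots: C
Mark C: refs=null, marked=C
Unmarked (collected): A B D E F

Answer: C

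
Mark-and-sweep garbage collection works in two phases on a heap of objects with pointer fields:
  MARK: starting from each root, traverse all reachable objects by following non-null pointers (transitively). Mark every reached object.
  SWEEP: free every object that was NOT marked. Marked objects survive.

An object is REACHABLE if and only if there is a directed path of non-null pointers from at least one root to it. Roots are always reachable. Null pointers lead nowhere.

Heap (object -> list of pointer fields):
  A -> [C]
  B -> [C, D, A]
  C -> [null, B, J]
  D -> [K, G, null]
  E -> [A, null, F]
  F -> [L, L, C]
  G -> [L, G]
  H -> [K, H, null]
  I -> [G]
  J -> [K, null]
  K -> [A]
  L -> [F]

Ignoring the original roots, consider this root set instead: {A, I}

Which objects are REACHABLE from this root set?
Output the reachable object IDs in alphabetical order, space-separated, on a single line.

Answer: A B C D F G I J K L

Derivation:
Roots: A I
Mark A: refs=C, marked=A
Mark I: refs=G, marked=A I
Mark C: refs=null B J, marked=A C I
Mark G: refs=L G, marked=A C G I
Mark B: refs=C D A, marked=A B C G I
Mark J: refs=K null, marked=A B C G I J
Mark L: refs=F, marked=A B C G I J L
Mark D: refs=K G null, marked=A B C D G I J L
Mark K: refs=A, marked=A B C D G I J K L
Mark F: refs=L L C, marked=A B C D F G I J K L
Unmarked (collected): E H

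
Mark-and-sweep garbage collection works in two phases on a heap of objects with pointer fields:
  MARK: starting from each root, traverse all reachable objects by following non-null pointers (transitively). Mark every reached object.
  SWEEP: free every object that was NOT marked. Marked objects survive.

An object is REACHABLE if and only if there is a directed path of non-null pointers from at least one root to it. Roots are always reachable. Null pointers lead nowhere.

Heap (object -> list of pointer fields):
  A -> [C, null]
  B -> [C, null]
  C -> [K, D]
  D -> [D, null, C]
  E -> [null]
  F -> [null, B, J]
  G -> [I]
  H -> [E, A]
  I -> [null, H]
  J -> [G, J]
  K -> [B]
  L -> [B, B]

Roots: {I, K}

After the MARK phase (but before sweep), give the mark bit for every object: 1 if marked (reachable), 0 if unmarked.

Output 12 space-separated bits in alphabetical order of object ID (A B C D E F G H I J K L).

Answer: 1 1 1 1 1 0 0 1 1 0 1 0

Derivation:
Roots: I K
Mark I: refs=null H, marked=I
Mark K: refs=B, marked=I K
Mark H: refs=E A, marked=H I K
Mark B: refs=C null, marked=B H I K
Mark E: refs=null, marked=B E H I K
Mark A: refs=C null, marked=A B E H I K
Mark C: refs=K D, marked=A B C E H I K
Mark D: refs=D null C, marked=A B C D E H I K
Unmarked (collected): F G J L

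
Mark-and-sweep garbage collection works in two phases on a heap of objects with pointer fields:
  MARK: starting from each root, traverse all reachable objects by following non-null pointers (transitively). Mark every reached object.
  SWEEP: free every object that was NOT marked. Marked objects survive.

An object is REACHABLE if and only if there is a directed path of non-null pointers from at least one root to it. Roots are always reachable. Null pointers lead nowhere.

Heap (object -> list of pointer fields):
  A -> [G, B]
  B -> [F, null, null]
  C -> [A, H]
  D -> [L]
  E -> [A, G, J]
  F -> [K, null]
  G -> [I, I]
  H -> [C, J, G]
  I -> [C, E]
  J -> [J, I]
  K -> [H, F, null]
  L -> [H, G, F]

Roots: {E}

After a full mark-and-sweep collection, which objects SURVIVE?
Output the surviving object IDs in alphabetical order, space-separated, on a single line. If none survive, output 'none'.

Roots: E
Mark E: refs=A G J, marked=E
Mark A: refs=G B, marked=A E
Mark G: refs=I I, marked=A E G
Mark J: refs=J I, marked=A E G J
Mark B: refs=F null null, marked=A B E G J
Mark I: refs=C E, marked=A B E G I J
Mark F: refs=K null, marked=A B E F G I J
Mark C: refs=A H, marked=A B C E F G I J
Mark K: refs=H F null, marked=A B C E F G I J K
Mark H: refs=C J G, marked=A B C E F G H I J K
Unmarked (collected): D L

Answer: A B C E F G H I J K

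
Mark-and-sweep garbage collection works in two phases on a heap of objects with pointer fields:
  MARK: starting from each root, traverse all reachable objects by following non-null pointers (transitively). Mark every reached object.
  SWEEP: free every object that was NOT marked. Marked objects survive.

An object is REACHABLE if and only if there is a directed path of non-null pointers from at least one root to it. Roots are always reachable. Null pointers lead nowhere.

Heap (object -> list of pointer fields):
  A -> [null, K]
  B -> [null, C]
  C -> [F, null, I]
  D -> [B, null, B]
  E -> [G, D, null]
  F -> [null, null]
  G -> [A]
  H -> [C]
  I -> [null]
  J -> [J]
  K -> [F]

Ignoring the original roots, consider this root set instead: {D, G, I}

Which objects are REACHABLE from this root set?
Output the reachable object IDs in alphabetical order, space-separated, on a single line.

Roots: D G I
Mark D: refs=B null B, marked=D
Mark G: refs=A, marked=D G
Mark I: refs=null, marked=D G I
Mark B: refs=null C, marked=B D G I
Mark A: refs=null K, marked=A B D G I
Mark C: refs=F null I, marked=A B C D G I
Mark K: refs=F, marked=A B C D G I K
Mark F: refs=null null, marked=A B C D F G I K
Unmarked (collected): E H J

Answer: A B C D F G I K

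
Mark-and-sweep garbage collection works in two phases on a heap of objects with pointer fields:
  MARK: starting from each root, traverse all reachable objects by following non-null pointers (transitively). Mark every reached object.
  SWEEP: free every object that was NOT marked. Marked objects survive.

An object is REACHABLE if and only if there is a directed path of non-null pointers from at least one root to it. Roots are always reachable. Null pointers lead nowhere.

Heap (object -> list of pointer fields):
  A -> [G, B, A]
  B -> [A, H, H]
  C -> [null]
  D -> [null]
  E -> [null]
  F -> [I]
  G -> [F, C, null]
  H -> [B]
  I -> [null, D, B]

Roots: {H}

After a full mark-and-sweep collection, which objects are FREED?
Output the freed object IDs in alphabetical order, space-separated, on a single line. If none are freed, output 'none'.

Answer: E

Derivation:
Roots: H
Mark H: refs=B, marked=H
Mark B: refs=A H H, marked=B H
Mark A: refs=G B A, marked=A B H
Mark G: refs=F C null, marked=A B G H
Mark F: refs=I, marked=A B F G H
Mark C: refs=null, marked=A B C F G H
Mark I: refs=null D B, marked=A B C F G H I
Mark D: refs=null, marked=A B C D F G H I
Unmarked (collected): E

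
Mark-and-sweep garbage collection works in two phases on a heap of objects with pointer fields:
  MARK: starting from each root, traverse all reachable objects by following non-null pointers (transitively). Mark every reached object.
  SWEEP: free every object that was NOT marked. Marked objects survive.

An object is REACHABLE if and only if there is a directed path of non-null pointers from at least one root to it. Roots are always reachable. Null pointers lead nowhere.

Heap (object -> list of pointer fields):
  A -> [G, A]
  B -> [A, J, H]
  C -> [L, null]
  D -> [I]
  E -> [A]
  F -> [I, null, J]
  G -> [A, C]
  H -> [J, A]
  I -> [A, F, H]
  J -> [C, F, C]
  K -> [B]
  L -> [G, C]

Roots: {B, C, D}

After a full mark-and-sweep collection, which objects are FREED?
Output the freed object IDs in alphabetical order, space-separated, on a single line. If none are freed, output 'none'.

Answer: E K

Derivation:
Roots: B C D
Mark B: refs=A J H, marked=B
Mark C: refs=L null, marked=B C
Mark D: refs=I, marked=B C D
Mark A: refs=G A, marked=A B C D
Mark J: refs=C F C, marked=A B C D J
Mark H: refs=J A, marked=A B C D H J
Mark L: refs=G C, marked=A B C D H J L
Mark I: refs=A F H, marked=A B C D H I J L
Mark G: refs=A C, marked=A B C D G H I J L
Mark F: refs=I null J, marked=A B C D F G H I J L
Unmarked (collected): E K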